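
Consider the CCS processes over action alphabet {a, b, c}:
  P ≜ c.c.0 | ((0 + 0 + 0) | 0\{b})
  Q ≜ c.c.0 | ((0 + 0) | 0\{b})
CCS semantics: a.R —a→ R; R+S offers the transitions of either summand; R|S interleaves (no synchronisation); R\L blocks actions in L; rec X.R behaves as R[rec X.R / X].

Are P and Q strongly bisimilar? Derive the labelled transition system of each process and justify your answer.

P ~ Q

P's transition system — 3 states:
  m0 = c.c.0 | ((0 + 0 + 0) | 0\{b}) :: --c--▸ m1
  m1 = c.0 | ((0 + 0 + 0) | 0\{b}) :: --c--▸ m2
  m2 = 0 | ((0 + 0 + 0) | 0\{b}) :: stopped
Q's transition system — 3 states:
  n0 = c.c.0 | ((0 + 0) | 0\{b}) :: --c--▸ n1
  n1 = c.0 | ((0 + 0) | 0\{b}) :: --c--▸ n2
  n2 = 0 | ((0 + 0) | 0\{b}) :: stopped
Bisimilarity quotient blocks:
  B0 = {m0, n0}
  B1 = {m1, n1}
  B2 = {m2, n2}
m0 ∈ B0, n0 ∈ B0 → same block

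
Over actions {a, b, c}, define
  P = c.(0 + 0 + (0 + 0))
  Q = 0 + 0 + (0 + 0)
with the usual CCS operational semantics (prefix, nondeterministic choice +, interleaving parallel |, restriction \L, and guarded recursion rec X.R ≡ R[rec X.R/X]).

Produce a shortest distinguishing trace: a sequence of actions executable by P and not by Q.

c

P's transition system — 2 states:
  m0 = c.(0 + 0 + (0 + 0)) :: ··c··> m1
  m1 = 0 + 0 + (0 + 0) :: ∅
Q's transition system — 1 states:
  n0 = 0 + 0 + (0 + 0) :: ∅
Run σ = ⟨c⟩ on P: start {m0}
  step 1 (c): {m1}
  P completes σ.
Run σ = ⟨c⟩ on Q: start {n0}
  step 1 (c): ∅  — Q cannot continue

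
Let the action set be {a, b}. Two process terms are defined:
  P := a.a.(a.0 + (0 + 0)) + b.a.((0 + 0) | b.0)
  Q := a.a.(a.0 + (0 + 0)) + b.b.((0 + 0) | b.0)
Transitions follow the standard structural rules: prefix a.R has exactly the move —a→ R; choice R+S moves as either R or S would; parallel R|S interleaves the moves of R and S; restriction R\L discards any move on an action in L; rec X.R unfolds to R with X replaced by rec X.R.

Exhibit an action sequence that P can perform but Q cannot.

P's transition system — 7 states:
  p0 = a.a.(a.0 + (0 + 0)) + b.a.((0 + 0) | b.0) → —a→ p1, —b→ p2
  p1 = a.(a.0 + (0 + 0)) → —a→ p3
  p2 = a.((0 + 0) | b.0) → —a→ p4
  p3 = a.0 + (0 + 0) → —a→ p5
  p4 = (0 + 0) | b.0 → —b→ p6
  p5 = 0 → ·
  p6 = (0 + 0) | 0 → ·
Q's transition system — 7 states:
  q0 = a.a.(a.0 + (0 + 0)) + b.b.((0 + 0) | b.0) → —a→ q1, —b→ q2
  q1 = a.(a.0 + (0 + 0)) → —a→ q3
  q2 = b.((0 + 0) | b.0) → —b→ q4
  q3 = a.0 + (0 + 0) → —a→ q5
  q4 = (0 + 0) | b.0 → —b→ q6
  q5 = 0 → ·
  q6 = (0 + 0) | 0 → ·
Trace ⟨ba⟩ through P, begin at {p0}:
  after b @ step 1: {p2}
  after a @ step 2: {p4}
  — P admits the full trace.
Trace ⟨ba⟩ through Q, begin at {q0}:
  after b @ step 1: {q2}
  after a @ step 2: ∅ (Q stuck)

ba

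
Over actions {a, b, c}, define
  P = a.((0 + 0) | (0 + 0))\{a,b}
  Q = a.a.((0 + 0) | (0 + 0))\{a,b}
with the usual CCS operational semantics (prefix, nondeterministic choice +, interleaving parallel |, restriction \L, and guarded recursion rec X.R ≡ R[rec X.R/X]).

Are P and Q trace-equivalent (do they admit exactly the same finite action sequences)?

traces(P) ≠ traces(Q) — witness ⟨aa⟩

LTS(P): 2 reachable states
  p0 = a.((0 + 0) | (0 + 0))\{a,b} → —a→ p1
  p1 = ((0 + 0) | (0 + 0))\{a,b} → ·
LTS(Q): 3 reachable states
  q0 = a.a.((0 + 0) | (0 + 0))\{a,b} → —a→ q1
  q1 = a.((0 + 0) | (0 + 0))\{a,b} → —a→ q2
  q2 = ((0 + 0) | (0 + 0))\{a,b} → ·
Run σ = ⟨aa⟩ on Q: start {q0}
  after a @ step 1: {q1}
  after a @ step 2: {q2}
  — Q admits the full trace.
Run σ = ⟨aa⟩ on P: start {p0}
  after a @ step 1: {p1}
  after a @ step 2: no successor for P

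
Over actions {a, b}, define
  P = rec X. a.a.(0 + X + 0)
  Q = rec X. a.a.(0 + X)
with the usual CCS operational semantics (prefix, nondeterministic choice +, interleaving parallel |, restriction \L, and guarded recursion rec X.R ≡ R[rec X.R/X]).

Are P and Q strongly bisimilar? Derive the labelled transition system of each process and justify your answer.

LTS(P): 3 reachable states
  u0 = rec X. a.a.(0 + X + 0) → —a→ u1
  u1 = a.(0 + (rec X. a.a.(0 + X + 0)) + 0) → —a→ u2
  u2 = 0 + (rec X. a.a.(0 + X + 0)) + 0 → —a→ u1
LTS(Q): 3 reachable states
  v0 = rec X. a.a.(0 + X) → —a→ v1
  v1 = a.(0 + (rec X. a.a.(0 + X))) → —a→ v2
  v2 = 0 + (rec X. a.a.(0 + X)) → —a→ v1
Bisimilarity quotient blocks:
  B0 = {u0, u1, u2, v0, v1, v2}
u0 ∈ B0, v0 ∈ B0 → same block

YES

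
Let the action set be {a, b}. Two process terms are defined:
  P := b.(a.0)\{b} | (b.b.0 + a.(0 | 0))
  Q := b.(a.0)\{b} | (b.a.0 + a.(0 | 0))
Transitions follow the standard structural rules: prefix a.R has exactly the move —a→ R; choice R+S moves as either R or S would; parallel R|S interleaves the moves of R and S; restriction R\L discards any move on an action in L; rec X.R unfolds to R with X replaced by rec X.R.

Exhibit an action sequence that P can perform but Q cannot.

bbb

LTS(P): 12 reachable states
  p0 = b.(a.0)\{b} | (b.b.0 + a.(0 | 0)) ⊢ —a→ p1, —b→ p2, —b→ p3
  p1 = b.(a.0)\{b} | (0 | 0) ⊢ —b→ p4
  p2 = (a.0)\{b} | (b.b.0 + a.(0 | 0)) ⊢ —a→ p4, —a→ p5, —b→ p6
  p3 = b.(a.0)\{b} | b.0 ⊢ —b→ p6, —b→ p7
  p4 = (a.0)\{b} | (0 | 0) ⊢ —a→ p8
  p5 = 0\{b} | (b.b.0 + a.(0 | 0)) ⊢ —a→ p8, —b→ p9
  p6 = (a.0)\{b} | b.0 ⊢ —a→ p9, —b→ p10
  p7 = b.(a.0)\{b} | 0 ⊢ —b→ p10
  p8 = 0\{b} | (0 | 0) ⊢ ∅
  p9 = 0\{b} | b.0 ⊢ —b→ p11
  p10 = (a.0)\{b} | 0 ⊢ —a→ p11
  p11 = 0\{b} | 0 ⊢ ∅
LTS(Q): 12 reachable states
  q0 = b.(a.0)\{b} | (b.a.0 + a.(0 | 0)) ⊢ —a→ q1, —b→ q2, —b→ q3
  q1 = b.(a.0)\{b} | (0 | 0) ⊢ —b→ q4
  q2 = (a.0)\{b} | (b.a.0 + a.(0 | 0)) ⊢ —a→ q4, —a→ q5, —b→ q6
  q3 = b.(a.0)\{b} | a.0 ⊢ —a→ q7, —b→ q6
  q4 = (a.0)\{b} | (0 | 0) ⊢ —a→ q8
  q5 = 0\{b} | (b.a.0 + a.(0 | 0)) ⊢ —a→ q8, —b→ q9
  q6 = (a.0)\{b} | a.0 ⊢ —a→ q10, —a→ q9
  q7 = b.(a.0)\{b} | 0 ⊢ —b→ q10
  q8 = 0\{b} | (0 | 0) ⊢ ∅
  q9 = 0\{b} | a.0 ⊢ —a→ q11
  q10 = (a.0)\{b} | 0 ⊢ —a→ q11
  q11 = 0\{b} | 0 ⊢ ∅
Trace ⟨bbb⟩ through P, begin at {p0}:
  step 1 (b): {p2, p3}
  step 2 (b): {p6, p7}
  step 3 (b): {p10}
  P completes σ.
Trace ⟨bbb⟩ through Q, begin at {q0}:
  step 1 (b): {q2, q3}
  step 2 (b): {q6}
  step 3 (b): ∅  — Q cannot continue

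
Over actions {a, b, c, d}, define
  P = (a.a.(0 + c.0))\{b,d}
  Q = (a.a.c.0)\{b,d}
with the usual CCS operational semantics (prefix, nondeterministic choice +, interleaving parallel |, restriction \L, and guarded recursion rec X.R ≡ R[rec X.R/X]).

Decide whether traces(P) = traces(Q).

LTS(P): 4 reachable states
  u0 = (a.a.(0 + c.0))\{b,d} → -a-> u1
  u1 = (a.(0 + c.0))\{b,d} → -a-> u2
  u2 = (0 + c.0)\{b,d} → -c-> u3
  u3 = 0\{b,d} → stopped
LTS(Q): 4 reachable states
  v0 = (a.a.c.0)\{b,d} → -a-> v1
  v1 = (a.c.0)\{b,d} → -a-> v2
  v2 = (c.0)\{b,d} → -c-> v3
  v3 = 0\{b,d} → stopped
Bisimilarity quotient blocks:
  B0 = {u0, v0}
  B1 = {u1, v1}
  B2 = {u2, v2}
  B3 = {u3, v3}
u0 ∈ B0, v0 ∈ B0 → same block
Bisimilar ⇒ trace-equivalent.

traces(P) = traces(Q)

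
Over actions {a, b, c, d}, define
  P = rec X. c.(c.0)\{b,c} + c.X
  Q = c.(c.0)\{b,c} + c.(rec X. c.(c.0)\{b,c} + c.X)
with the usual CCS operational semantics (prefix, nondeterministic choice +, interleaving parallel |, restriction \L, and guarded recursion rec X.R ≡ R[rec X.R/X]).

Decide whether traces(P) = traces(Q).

Reachable graph of P (2 states):
  u0 = rec X. c.(c.0)\{b,c} + c.X → —c→ u0, —c→ u1
  u1 = (c.0)\{b,c} → stopped
Reachable graph of Q (3 states):
  v0 = c.(c.0)\{b,c} + c.(rec X. c.(c.0)\{b,c} + c.X) → —c→ v1, —c→ v2
  v1 = (c.0)\{b,c} → stopped
  v2 = rec X. c.(c.0)\{b,c} + c.X → —c→ v1, —c→ v2
Bisimilarity quotient blocks:
  B0 = {u0, v0, v2}
  B1 = {u1, v1}
u0 ∈ B0, v0 ∈ B0 → same block
Bisimilar ⇒ trace-equivalent.

YES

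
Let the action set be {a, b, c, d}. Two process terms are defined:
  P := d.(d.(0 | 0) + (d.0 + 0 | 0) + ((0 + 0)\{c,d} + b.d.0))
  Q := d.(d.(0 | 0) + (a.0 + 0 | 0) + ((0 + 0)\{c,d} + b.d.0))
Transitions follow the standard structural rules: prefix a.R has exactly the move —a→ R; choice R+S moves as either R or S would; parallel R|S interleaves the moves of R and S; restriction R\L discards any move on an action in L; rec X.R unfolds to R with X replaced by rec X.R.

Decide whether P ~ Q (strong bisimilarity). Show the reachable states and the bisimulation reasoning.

NO

P's transition system — 5 states:
  u0 = d.(d.(0 | 0) + (d.0 + 0 | 0) + ((0 + 0)\{c,d} + b.d.0)) | --d--▸ u1
  u1 = d.(0 | 0) + (d.0 + 0 | 0) + ((0 + 0)\{c,d} + b.d.0) | --b--▸ u2, --d--▸ u3, --d--▸ u4
  u2 = d.0 | --d--▸ u3
  u3 = 0 | (no moves)
  u4 = 0 | 0 | (no moves)
Q's transition system — 5 states:
  v0 = d.(d.(0 | 0) + (a.0 + 0 | 0) + ((0 + 0)\{c,d} + b.d.0)) | --d--▸ v1
  v1 = d.(0 | 0) + (a.0 + 0 | 0) + ((0 + 0)\{c,d} + b.d.0) | --a--▸ v2, --b--▸ v3, --d--▸ v4
  v2 = 0 | (no moves)
  v3 = d.0 | --d--▸ v2
  v4 = 0 | 0 | (no moves)
Bisimilarity quotient blocks:
  B0 = {u0}
  B1 = {u1}
  B2 = {u3, u4, v2, v4}
  B3 = {u2, v3}
  B4 = {v0}
  B5 = {v1}
u0 ∈ B0, v0 ∈ B4 → different blocks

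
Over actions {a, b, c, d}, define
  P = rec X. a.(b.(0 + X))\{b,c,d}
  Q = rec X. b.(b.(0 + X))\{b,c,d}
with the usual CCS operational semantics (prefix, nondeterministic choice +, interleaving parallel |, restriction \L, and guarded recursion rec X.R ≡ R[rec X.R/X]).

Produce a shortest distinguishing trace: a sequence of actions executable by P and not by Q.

P's transition system — 2 states:
  m0 = rec X. a.(b.(0 + X))\{b,c,d} :: —a→ m1
  m1 = (b.(0 + (rec X. a.(b.(0 + X))\{b,c,d})))\{b,c,d} :: (no moves)
Q's transition system — 2 states:
  n0 = rec X. b.(b.(0 + X))\{b,c,d} :: —b→ n1
  n1 = (b.(0 + (rec X. b.(b.(0 + X))\{b,c,d})))\{b,c,d} :: (no moves)
Run σ = ⟨a⟩ on P: start {m0}
  step 1 (a): {m1}
  ✓ P
Run σ = ⟨a⟩ on Q: start {n0}
  step 1 (a): ∅ (Q stuck)

a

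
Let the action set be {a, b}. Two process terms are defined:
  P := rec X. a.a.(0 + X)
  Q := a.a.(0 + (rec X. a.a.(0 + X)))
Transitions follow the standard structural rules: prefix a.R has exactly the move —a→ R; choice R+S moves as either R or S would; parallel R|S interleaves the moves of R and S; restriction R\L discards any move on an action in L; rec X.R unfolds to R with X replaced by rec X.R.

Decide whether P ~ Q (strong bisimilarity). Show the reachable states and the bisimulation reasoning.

LTS(P): 3 reachable states
  p0 = rec X. a.a.(0 + X) → ··a··> p1
  p1 = a.(0 + (rec X. a.a.(0 + X))) → ··a··> p2
  p2 = 0 + (rec X. a.a.(0 + X)) → ··a··> p1
LTS(Q): 3 reachable states
  q0 = a.a.(0 + (rec X. a.a.(0 + X))) → ··a··> q1
  q1 = a.(0 + (rec X. a.a.(0 + X))) → ··a··> q2
  q2 = 0 + (rec X. a.a.(0 + X)) → ··a··> q1
Bisimilarity quotient blocks:
  B0 = {p0, p1, p2, q0, q1, q2}
p0 ∈ B0, q0 ∈ B0 → same block

YES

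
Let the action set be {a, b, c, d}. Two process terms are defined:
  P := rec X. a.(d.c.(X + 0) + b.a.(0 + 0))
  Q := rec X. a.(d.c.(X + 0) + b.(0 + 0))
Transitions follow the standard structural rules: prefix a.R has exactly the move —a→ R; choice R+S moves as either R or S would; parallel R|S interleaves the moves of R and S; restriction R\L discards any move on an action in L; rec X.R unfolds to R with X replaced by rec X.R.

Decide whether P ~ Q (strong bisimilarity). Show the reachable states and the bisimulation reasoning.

P's transition system — 6 states:
  p0 = rec X. a.(d.c.(X + 0) + b.a.(0 + 0)) | -a-> p1
  p1 = d.c.((rec X. a.(d.c.(X + 0) + b.a.(0 + 0))) + 0) + b.a.(0 + 0) | -b-> p2, -d-> p3
  p2 = a.(0 + 0) | -a-> p4
  p3 = c.((rec X. a.(d.c.(X + 0) + b.a.(0 + 0))) + 0) | -c-> p5
  p4 = 0 + 0 | (no moves)
  p5 = (rec X. a.(d.c.(X + 0) + b.a.(0 + 0))) + 0 | -a-> p1
Q's transition system — 5 states:
  q0 = rec X. a.(d.c.(X + 0) + b.(0 + 0)) | -a-> q1
  q1 = d.c.((rec X. a.(d.c.(X + 0) + b.(0 + 0))) + 0) + b.(0 + 0) | -b-> q2, -d-> q3
  q2 = 0 + 0 | (no moves)
  q3 = c.((rec X. a.(d.c.(X + 0) + b.(0 + 0))) + 0) | -c-> q4
  q4 = (rec X. a.(d.c.(X + 0) + b.(0 + 0))) + 0 | -a-> q1
Partition-refinement fixed point:
  B0 = {p0, p5}
  B1 = {p1}
  B2 = {p3}
  B3 = {p2}
  B4 = {p4, q2}
  B5 = {q0, q4}
  B6 = {q1}
  B7 = {q3}
p0 ∈ B0, q0 ∈ B5 → different blocks

NO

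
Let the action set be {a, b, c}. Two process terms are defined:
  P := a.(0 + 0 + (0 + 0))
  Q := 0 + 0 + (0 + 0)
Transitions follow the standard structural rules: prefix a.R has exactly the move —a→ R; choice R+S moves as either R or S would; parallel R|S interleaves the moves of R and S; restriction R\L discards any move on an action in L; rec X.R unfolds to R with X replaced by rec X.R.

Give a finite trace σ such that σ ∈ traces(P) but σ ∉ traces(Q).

LTS(P): 2 reachable states
  s0 = a.(0 + 0 + (0 + 0)) | --a--▸ s1
  s1 = 0 + 0 + (0 + 0) | deadlocked
LTS(Q): 1 reachable states
  t0 = 0 + 0 + (0 + 0) | deadlocked
Run σ = ⟨a⟩ on P: start {s0}
  [1] a ⇒ {s1}
  ✓ P
Run σ = ⟨a⟩ on Q: start {t0}
  [1] a ⇒ no successor for Q

a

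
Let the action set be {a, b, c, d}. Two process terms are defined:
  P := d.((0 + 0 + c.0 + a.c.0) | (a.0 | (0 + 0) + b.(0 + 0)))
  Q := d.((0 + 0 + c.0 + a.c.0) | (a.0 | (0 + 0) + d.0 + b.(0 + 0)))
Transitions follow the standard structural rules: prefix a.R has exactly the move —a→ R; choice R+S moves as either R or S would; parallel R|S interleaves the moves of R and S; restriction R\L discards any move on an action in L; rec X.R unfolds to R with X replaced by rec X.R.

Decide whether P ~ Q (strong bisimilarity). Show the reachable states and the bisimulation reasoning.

LTS(P): 10 reachable states
  p0 = d.((0 + 0 + c.0 + a.c.0) | (a.0 | (0 + 0) + b.(0 + 0))) | --d--▸ p1
  p1 = (0 + 0 + c.0 + a.c.0) | (a.0 | (0 + 0) + b.(0 + 0)) | --a--▸ p2, --a--▸ p3, --b--▸ p4, --c--▸ p5
  p2 = (0 + 0 + c.0 + a.c.0) | (0 | (0 + 0)) | --a--▸ p6, --c--▸ p7
  p3 = c.0 | (a.0 | (0 + 0) + b.(0 + 0)) | --a--▸ p6, --b--▸ p8, --c--▸ p5
  p4 = (0 + 0 + c.0 + a.c.0) | (0 + 0) | --a--▸ p8, --c--▸ p9
  p5 = 0 | (a.0 | (0 + 0) + b.(0 + 0)) | --a--▸ p7, --b--▸ p9
  p6 = c.0 | (0 | (0 + 0)) | --c--▸ p7
  p7 = 0 | (0 | (0 + 0)) | stopped
  p8 = c.0 | (0 + 0) | --c--▸ p9
  p9 = 0 | (0 + 0) | stopped
LTS(Q): 13 reachable states
  q0 = d.((0 + 0 + c.0 + a.c.0) | (a.0 | (0 + 0) + d.0 + b.(0 + 0))) | --d--▸ q1
  q1 = (0 + 0 + c.0 + a.c.0) | (a.0 | (0 + 0) + d.0 + b.(0 + 0)) | --a--▸ q2, --a--▸ q3, --b--▸ q4, --c--▸ q5, --d--▸ q6
  q2 = (0 + 0 + c.0 + a.c.0) | (0 | (0 + 0)) | --a--▸ q7, --c--▸ q8
  q3 = c.0 | (a.0 | (0 + 0) + d.0 + b.(0 + 0)) | --a--▸ q7, --b--▸ q9, --c--▸ q5, --d--▸ q10
  q4 = (0 + 0 + c.0 + a.c.0) | (0 + 0) | --a--▸ q9, --c--▸ q11
  q5 = 0 | (a.0 | (0 + 0) + d.0 + b.(0 + 0)) | --a--▸ q8, --b--▸ q11, --d--▸ q12
  q6 = (0 + 0 + c.0 + a.c.0) | 0 | --a--▸ q10, --c--▸ q12
  q7 = c.0 | (0 | (0 + 0)) | --c--▸ q8
  q8 = 0 | (0 | (0 + 0)) | stopped
  q9 = c.0 | (0 + 0) | --c--▸ q11
  q10 = c.0 | 0 | --c--▸ q12
  q11 = 0 | (0 + 0) | stopped
  q12 = 0 | 0 | stopped
Partition-refinement fixed point:
  B0 = {p0}
  B1 = {p1}
  B2 = {p2, p4, q2, q4, q6}
  B3 = {p7, p9, q11, q12, q8}
  B4 = {p6, p8, q10, q7, q9}
  B5 = {p5}
  B6 = {p3}
  B7 = {q0}
  B8 = {q1}
  B9 = {q3}
  B10 = {q5}
p0 ∈ B0, q0 ∈ B7 → different blocks

P ≁ Q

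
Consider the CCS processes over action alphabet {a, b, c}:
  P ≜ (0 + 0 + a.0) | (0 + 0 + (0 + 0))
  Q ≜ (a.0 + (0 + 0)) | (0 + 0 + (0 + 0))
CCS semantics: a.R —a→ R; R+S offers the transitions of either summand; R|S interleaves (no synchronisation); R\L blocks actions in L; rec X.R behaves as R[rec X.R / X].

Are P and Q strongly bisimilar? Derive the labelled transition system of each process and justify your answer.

P ~ Q

LTS(P): 2 reachable states
  m0 = (0 + 0 + a.0) | (0 + 0 + (0 + 0)) :: —a→ m1
  m1 = 0 | (0 + 0 + (0 + 0)) :: stopped
LTS(Q): 2 reachable states
  n0 = (a.0 + (0 + 0)) | (0 + 0 + (0 + 0)) :: —a→ n1
  n1 = 0 | (0 + 0 + (0 + 0)) :: stopped
Partition-refinement fixed point:
  B0 = {m0, n0}
  B1 = {m1, n1}
m0 ∈ B0, n0 ∈ B0 → same block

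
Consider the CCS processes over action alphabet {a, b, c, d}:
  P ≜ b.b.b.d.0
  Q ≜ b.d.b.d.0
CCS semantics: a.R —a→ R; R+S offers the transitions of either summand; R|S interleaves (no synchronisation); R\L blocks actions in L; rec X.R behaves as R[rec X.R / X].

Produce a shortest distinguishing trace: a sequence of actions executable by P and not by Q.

P's transition system — 5 states:
  u0 = b.b.b.d.0 has moves ··b··> u1
  u1 = b.b.d.0 has moves ··b··> u2
  u2 = b.d.0 has moves ··b··> u3
  u3 = d.0 has moves ··d··> u4
  u4 = 0 has moves deadlocked
Q's transition system — 5 states:
  v0 = b.d.b.d.0 has moves ··b··> v1
  v1 = d.b.d.0 has moves ··d··> v2
  v2 = b.d.0 has moves ··b··> v3
  v3 = d.0 has moves ··d··> v4
  v4 = 0 has moves deadlocked
Trace ⟨bb⟩ through P, begin at {u0}:
  after b @ step 1: {u1}
  after b @ step 2: {u2}
  — P admits the full trace.
Trace ⟨bb⟩ through Q, begin at {v0}:
  after b @ step 1: {v1}
  after b @ step 2: ∅ (Q stuck)

bb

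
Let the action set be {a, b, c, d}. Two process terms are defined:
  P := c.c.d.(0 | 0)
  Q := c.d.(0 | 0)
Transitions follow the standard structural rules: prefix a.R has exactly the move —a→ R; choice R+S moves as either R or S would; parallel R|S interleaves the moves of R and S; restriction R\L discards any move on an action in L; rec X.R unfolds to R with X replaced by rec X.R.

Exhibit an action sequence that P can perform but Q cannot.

LTS(P): 4 reachable states
  s0 = c.c.d.(0 | 0) has moves =c=> s1
  s1 = c.d.(0 | 0) has moves =c=> s2
  s2 = d.(0 | 0) has moves =d=> s3
  s3 = 0 | 0 has moves stopped
LTS(Q): 3 reachable states
  t0 = c.d.(0 | 0) has moves =c=> t1
  t1 = d.(0 | 0) has moves =d=> t2
  t2 = 0 | 0 has moves stopped
Trace ⟨cc⟩ through P, begin at {s0}:
  after c @ step 1: {s1}
  after c @ step 2: {s2}
  — P admits the full trace.
Trace ⟨cc⟩ through Q, begin at {t0}:
  after c @ step 1: {t1}
  after c @ step 2: ∅ (Q stuck)

cc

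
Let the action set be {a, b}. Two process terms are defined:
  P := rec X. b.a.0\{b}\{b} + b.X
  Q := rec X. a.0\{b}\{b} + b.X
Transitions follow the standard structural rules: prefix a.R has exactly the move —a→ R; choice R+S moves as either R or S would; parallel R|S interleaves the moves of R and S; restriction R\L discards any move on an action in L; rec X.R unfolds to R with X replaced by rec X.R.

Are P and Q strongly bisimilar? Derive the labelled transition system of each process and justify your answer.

not bisimilar

Reachable graph of P (3 states):
  p0 = rec X. b.a.0\{b}\{b} + b.X :: —b→ p0, —b→ p1
  p1 = a.0\{b}\{b} :: —a→ p2
  p2 = 0\{b}\{b} :: stopped
Reachable graph of Q (2 states):
  q0 = rec X. a.0\{b}\{b} + b.X :: —a→ q1, —b→ q0
  q1 = 0\{b}\{b} :: stopped
Coarsest stable partition (strong bisimilarity classes):
  B0 = {p0}
  B1 = {p1}
  B2 = {p2, q1}
  B3 = {q0}
p0 ∈ B0, q0 ∈ B3 → different blocks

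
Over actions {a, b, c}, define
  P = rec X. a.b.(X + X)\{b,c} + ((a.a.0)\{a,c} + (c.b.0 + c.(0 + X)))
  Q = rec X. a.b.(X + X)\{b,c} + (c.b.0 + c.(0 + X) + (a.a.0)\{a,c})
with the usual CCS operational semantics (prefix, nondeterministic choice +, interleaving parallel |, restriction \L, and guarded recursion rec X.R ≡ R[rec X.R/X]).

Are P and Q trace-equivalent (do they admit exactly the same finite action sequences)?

Reachable graph of P (7 states):
  p0 = rec X. a.b.(X + X)\{b,c} + ((a.a.0)\{a,c} + (c.b.0 + c.(0 + X))) | —a→ p1, —c→ p2, —c→ p3
  p1 = b.((rec X. a.b.(X + X)\{b,c} + ((a.a.0)\{a,c} + (c.b.0 + c.(0 + X)))) + (rec X. a.b.(X + X)\{b,c} + ((a.a.0)\{a,c} + (c.b.0 + c.(0 + X)))))\{b,c} | —b→ p4
  p2 = 0 + (rec X. a.b.(X + X)\{b,c} + ((a.a.0)\{a,c} + (c.b.0 + c.(0 + X)))) | —a→ p1, —c→ p2, —c→ p3
  p3 = b.0 | —b→ p5
  p4 = ((rec X. a.b.(X + X)\{b,c} + ((a.a.0)\{a,c} + (c.b.0 + c.(0 + X)))) + (rec X. a.b.(X + X)\{b,c} + ((a.a.0)\{a,c} + (c.b.0 + c.(0 + X)))))\{b,c} | —a→ p6
  p5 = 0 | (no moves)
  p6 = (b.((rec X. a.b.(X + X)\{b,c} + ((a.a.0)\{a,c} + (c.b.0 + c.(0 + X)))) + (rec X. a.b.(X + X)\{b,c} + ((a.a.0)\{a,c} + (c.b.0 + c.(0 + X)))))\{b,c})\{b,c} | (no moves)
Reachable graph of Q (7 states):
  q0 = rec X. a.b.(X + X)\{b,c} + (c.b.0 + c.(0 + X) + (a.a.0)\{a,c}) | —a→ q1, —c→ q2, —c→ q3
  q1 = b.((rec X. a.b.(X + X)\{b,c} + (c.b.0 + c.(0 + X) + (a.a.0)\{a,c})) + (rec X. a.b.(X + X)\{b,c} + (c.b.0 + c.(0 + X) + (a.a.0)\{a,c})))\{b,c} | —b→ q4
  q2 = 0 + (rec X. a.b.(X + X)\{b,c} + (c.b.0 + c.(0 + X) + (a.a.0)\{a,c})) | —a→ q1, —c→ q2, —c→ q3
  q3 = b.0 | —b→ q5
  q4 = ((rec X. a.b.(X + X)\{b,c} + (c.b.0 + c.(0 + X) + (a.a.0)\{a,c})) + (rec X. a.b.(X + X)\{b,c} + (c.b.0 + c.(0 + X) + (a.a.0)\{a,c})))\{b,c} | —a→ q6
  q5 = 0 | (no moves)
  q6 = (b.((rec X. a.b.(X + X)\{b,c} + (c.b.0 + c.(0 + X) + (a.a.0)\{a,c})) + (rec X. a.b.(X + X)\{b,c} + (c.b.0 + c.(0 + X) + (a.a.0)\{a,c})))\{b,c})\{b,c} | (no moves)
Bisimilarity quotient blocks:
  B0 = {p0, p2, q0, q2}
  B1 = {p3, q3}
  B2 = {p5, p6, q5, q6}
  B3 = {p1, q1}
  B4 = {p4, q4}
p0 ∈ B0, q0 ∈ B0 → same block
Bisimilar ⇒ trace-equivalent.

trace-equivalent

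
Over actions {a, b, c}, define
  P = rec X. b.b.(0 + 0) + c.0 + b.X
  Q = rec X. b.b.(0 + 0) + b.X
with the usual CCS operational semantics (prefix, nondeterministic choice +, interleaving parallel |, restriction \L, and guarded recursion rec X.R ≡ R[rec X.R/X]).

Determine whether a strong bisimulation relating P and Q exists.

P ≁ Q

Reachable graph of P (4 states):
  s0 = rec X. b.b.(0 + 0) + c.0 + b.X → --b--▸ s0, --b--▸ s1, --c--▸ s2
  s1 = b.(0 + 0) → --b--▸ s3
  s2 = 0 → ∅
  s3 = 0 + 0 → ∅
Reachable graph of Q (3 states):
  t0 = rec X. b.b.(0 + 0) + b.X → --b--▸ t0, --b--▸ t1
  t1 = b.(0 + 0) → --b--▸ t2
  t2 = 0 + 0 → ∅
Coarsest stable partition (strong bisimilarity classes):
  B0 = {s0}
  B1 = {s1, t1}
  B2 = {s2, s3, t2}
  B3 = {t0}
s0 ∈ B0, t0 ∈ B3 → different blocks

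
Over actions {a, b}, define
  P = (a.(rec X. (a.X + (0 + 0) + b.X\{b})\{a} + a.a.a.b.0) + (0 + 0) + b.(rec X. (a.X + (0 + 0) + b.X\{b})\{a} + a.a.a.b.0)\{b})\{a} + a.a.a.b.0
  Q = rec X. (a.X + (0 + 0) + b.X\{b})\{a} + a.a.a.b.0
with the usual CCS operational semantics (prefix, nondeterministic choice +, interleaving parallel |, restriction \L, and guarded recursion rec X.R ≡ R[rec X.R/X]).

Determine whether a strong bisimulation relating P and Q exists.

LTS(P): 6 reachable states
  s0 = (a.(rec X. (a.X + (0 + 0) + b.X\{b})\{a} + a.a.a.b.0) + (0 + 0) + b.(rec X. (a.X + (0 + 0) + b.X\{b})\{a} + a.a.a.b.0)\{b})\{a} + a.a.a.b.0 :: ··a··> s1, ··b··> s2
  s1 = a.a.b.0 :: ··a··> s3
  s2 = (rec X. (a.X + (0 + 0) + b.X\{b})\{a} + a.a.a.b.0)\{b}\{a} :: deadlocked
  s3 = a.b.0 :: ··a··> s4
  s4 = b.0 :: ··b··> s5
  s5 = 0 :: deadlocked
LTS(Q): 6 reachable states
  t0 = rec X. (a.X + (0 + 0) + b.X\{b})\{a} + a.a.a.b.0 :: ··a··> t1, ··b··> t2
  t1 = a.a.b.0 :: ··a··> t3
  t2 = (rec X. (a.X + (0 + 0) + b.X\{b})\{a} + a.a.a.b.0)\{b}\{a} :: deadlocked
  t3 = a.b.0 :: ··a··> t4
  t4 = b.0 :: ··b··> t5
  t5 = 0 :: deadlocked
Coarsest stable partition (strong bisimilarity classes):
  B0 = {s0, t0}
  B1 = {s1, t1}
  B2 = {s3, t3}
  B3 = {s4, t4}
  B4 = {s2, s5, t2, t5}
s0 ∈ B0, t0 ∈ B0 → same block

P ~ Q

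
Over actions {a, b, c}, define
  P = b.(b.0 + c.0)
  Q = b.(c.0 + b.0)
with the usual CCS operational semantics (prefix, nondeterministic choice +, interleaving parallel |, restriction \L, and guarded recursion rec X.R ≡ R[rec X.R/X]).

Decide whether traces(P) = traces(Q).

P's transition system — 3 states:
  p0 = b.(b.0 + c.0) ⊢ --b--▸ p1
  p1 = b.0 + c.0 ⊢ --b--▸ p2, --c--▸ p2
  p2 = 0 ⊢ (no moves)
Q's transition system — 3 states:
  q0 = b.(c.0 + b.0) ⊢ --b--▸ q1
  q1 = c.0 + b.0 ⊢ --b--▸ q2, --c--▸ q2
  q2 = 0 ⊢ (no moves)
Bisimilarity quotient blocks:
  B0 = {p0, q0}
  B1 = {p1, q1}
  B2 = {p2, q2}
p0 ∈ B0, q0 ∈ B0 → same block
Bisimilar ⇒ trace-equivalent.

traces(P) = traces(Q)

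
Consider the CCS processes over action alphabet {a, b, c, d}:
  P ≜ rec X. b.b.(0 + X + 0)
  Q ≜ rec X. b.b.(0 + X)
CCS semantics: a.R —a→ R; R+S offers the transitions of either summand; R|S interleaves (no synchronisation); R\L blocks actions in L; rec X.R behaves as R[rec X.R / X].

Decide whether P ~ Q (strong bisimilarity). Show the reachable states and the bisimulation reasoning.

LTS(P): 3 reachable states
  s0 = rec X. b.b.(0 + X + 0) has moves ··b··> s1
  s1 = b.(0 + (rec X. b.b.(0 + X + 0)) + 0) has moves ··b··> s2
  s2 = 0 + (rec X. b.b.(0 + X + 0)) + 0 has moves ··b··> s1
LTS(Q): 3 reachable states
  t0 = rec X. b.b.(0 + X) has moves ··b··> t1
  t1 = b.(0 + (rec X. b.b.(0 + X))) has moves ··b··> t2
  t2 = 0 + (rec X. b.b.(0 + X)) has moves ··b··> t1
Coarsest stable partition (strong bisimilarity classes):
  B0 = {s0, s1, s2, t0, t1, t2}
s0 ∈ B0, t0 ∈ B0 → same block

YES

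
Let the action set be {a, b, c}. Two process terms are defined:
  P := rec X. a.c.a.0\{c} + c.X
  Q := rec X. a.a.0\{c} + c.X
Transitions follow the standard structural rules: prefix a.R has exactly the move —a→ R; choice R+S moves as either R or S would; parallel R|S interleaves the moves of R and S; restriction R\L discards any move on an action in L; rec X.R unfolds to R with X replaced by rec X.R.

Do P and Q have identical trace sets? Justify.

trace-distinct — witness ⟨ac⟩

Reachable graph of P (4 states):
  p0 = rec X. a.c.a.0\{c} + c.X | --a--▸ p1, --c--▸ p0
  p1 = c.a.0\{c} | --c--▸ p2
  p2 = a.0\{c} | --a--▸ p3
  p3 = 0\{c} | ∅
Reachable graph of Q (3 states):
  q0 = rec X. a.a.0\{c} + c.X | --a--▸ q1, --c--▸ q0
  q1 = a.0\{c} | --a--▸ q2
  q2 = 0\{c} | ∅
Trace ⟨ac⟩ through P, begin at {p0}:
  [1] a ⇒ {p1}
  [2] c ⇒ {p2}
  P completes σ.
Trace ⟨ac⟩ through Q, begin at {q0}:
  [1] a ⇒ {q1}
  [2] c ⇒ ∅ (Q stuck)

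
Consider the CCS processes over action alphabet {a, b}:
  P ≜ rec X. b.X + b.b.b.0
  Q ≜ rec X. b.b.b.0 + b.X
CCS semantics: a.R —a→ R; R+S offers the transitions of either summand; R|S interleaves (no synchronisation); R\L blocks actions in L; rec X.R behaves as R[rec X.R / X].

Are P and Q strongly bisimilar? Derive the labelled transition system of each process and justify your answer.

P's transition system — 4 states:
  s0 = rec X. b.X + b.b.b.0 has moves =b=> s0, =b=> s1
  s1 = b.b.0 has moves =b=> s2
  s2 = b.0 has moves =b=> s3
  s3 = 0 has moves deadlocked
Q's transition system — 4 states:
  t0 = rec X. b.b.b.0 + b.X has moves =b=> t0, =b=> t1
  t1 = b.b.0 has moves =b=> t2
  t2 = b.0 has moves =b=> t3
  t3 = 0 has moves deadlocked
Partition-refinement fixed point:
  B0 = {s0, t0}
  B1 = {s1, t1}
  B2 = {s2, t2}
  B3 = {s3, t3}
s0 ∈ B0, t0 ∈ B0 → same block

YES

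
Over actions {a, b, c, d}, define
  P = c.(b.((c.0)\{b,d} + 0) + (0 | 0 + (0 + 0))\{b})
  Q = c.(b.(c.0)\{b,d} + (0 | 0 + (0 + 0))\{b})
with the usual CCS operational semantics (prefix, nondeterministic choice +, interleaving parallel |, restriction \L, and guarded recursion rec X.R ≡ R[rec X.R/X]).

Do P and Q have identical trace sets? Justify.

Reachable graph of P (4 states):
  s0 = c.(b.((c.0)\{b,d} + 0) + (0 | 0 + (0 + 0))\{b}) has moves -c-> s1
  s1 = b.((c.0)\{b,d} + 0) + (0 | 0 + (0 + 0))\{b} has moves -b-> s2
  s2 = (c.0)\{b,d} + 0 has moves -c-> s3
  s3 = 0\{b,d} has moves deadlocked
Reachable graph of Q (4 states):
  t0 = c.(b.(c.0)\{b,d} + (0 | 0 + (0 + 0))\{b}) has moves -c-> t1
  t1 = b.(c.0)\{b,d} + (0 | 0 + (0 + 0))\{b} has moves -b-> t2
  t2 = (c.0)\{b,d} has moves -c-> t3
  t3 = 0\{b,d} has moves deadlocked
Bisimilarity quotient blocks:
  B0 = {s0, t0}
  B1 = {s1, t1}
  B2 = {s2, t2}
  B3 = {s3, t3}
s0 ∈ B0, t0 ∈ B0 → same block
Bisimilar ⇒ trace-equivalent.

trace-equivalent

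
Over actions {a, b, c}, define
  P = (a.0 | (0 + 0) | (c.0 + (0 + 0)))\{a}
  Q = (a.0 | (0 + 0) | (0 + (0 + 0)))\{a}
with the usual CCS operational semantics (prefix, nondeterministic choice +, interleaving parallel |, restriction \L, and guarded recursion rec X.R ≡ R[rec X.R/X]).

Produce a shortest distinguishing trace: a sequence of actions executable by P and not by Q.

c

P's transition system — 2 states:
  u0 = (a.0 | (0 + 0) | (c.0 + (0 + 0)))\{a} | --c--▸ u1
  u1 = (a.0 | (0 + 0) | 0)\{a} | ∅
Q's transition system — 1 states:
  v0 = (a.0 | (0 + 0) | (0 + (0 + 0)))\{a} | ∅
Run σ = ⟨c⟩ on P: start {u0}
  [1] c ⇒ {u1}
  ✓ P
Run σ = ⟨c⟩ on Q: start {v0}
  [1] c ⇒ ∅  — Q cannot continue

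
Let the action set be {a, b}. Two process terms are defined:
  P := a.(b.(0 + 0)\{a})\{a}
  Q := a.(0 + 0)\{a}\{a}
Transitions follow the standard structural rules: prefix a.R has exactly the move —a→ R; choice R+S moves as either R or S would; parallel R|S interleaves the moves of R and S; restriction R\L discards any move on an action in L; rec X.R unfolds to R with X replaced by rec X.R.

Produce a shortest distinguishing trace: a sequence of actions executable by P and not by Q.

Reachable graph of P (3 states):
  u0 = a.(b.(0 + 0)\{a})\{a} has moves =a=> u1
  u1 = (b.(0 + 0)\{a})\{a} has moves =b=> u2
  u2 = (0 + 0)\{a}\{a} has moves stopped
Reachable graph of Q (2 states):
  v0 = a.(0 + 0)\{a}\{a} has moves =a=> v1
  v1 = (0 + 0)\{a}\{a} has moves stopped
Run σ = ⟨ab⟩ on P: start {u0}
  step 1 (a): {u1}
  step 2 (b): {u2}
  P completes σ.
Run σ = ⟨ab⟩ on Q: start {v0}
  step 1 (a): {v1}
  step 2 (b): ∅ (Q stuck)

ab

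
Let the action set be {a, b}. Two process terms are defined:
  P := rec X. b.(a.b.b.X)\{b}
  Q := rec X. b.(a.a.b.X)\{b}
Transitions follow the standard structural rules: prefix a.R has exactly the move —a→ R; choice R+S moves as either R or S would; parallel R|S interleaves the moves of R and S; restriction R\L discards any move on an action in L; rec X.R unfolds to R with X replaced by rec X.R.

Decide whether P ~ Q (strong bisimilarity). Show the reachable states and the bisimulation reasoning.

P's transition system — 3 states:
  s0 = rec X. b.(a.b.b.X)\{b} has moves =b=> s1
  s1 = (a.b.b.(rec X. b.(a.b.b.X)\{b}))\{b} has moves =a=> s2
  s2 = (b.b.(rec X. b.(a.b.b.X)\{b}))\{b} has moves deadlocked
Q's transition system — 4 states:
  t0 = rec X. b.(a.a.b.X)\{b} has moves =b=> t1
  t1 = (a.a.b.(rec X. b.(a.a.b.X)\{b}))\{b} has moves =a=> t2
  t2 = (a.b.(rec X. b.(a.a.b.X)\{b}))\{b} has moves =a=> t3
  t3 = (b.(rec X. b.(a.a.b.X)\{b}))\{b} has moves deadlocked
Bisimilarity quotient blocks:
  B0 = {s0}
  B1 = {s1, t2}
  B2 = {s2, t3}
  B3 = {t0}
  B4 = {t1}
s0 ∈ B0, t0 ∈ B3 → different blocks

P ≁ Q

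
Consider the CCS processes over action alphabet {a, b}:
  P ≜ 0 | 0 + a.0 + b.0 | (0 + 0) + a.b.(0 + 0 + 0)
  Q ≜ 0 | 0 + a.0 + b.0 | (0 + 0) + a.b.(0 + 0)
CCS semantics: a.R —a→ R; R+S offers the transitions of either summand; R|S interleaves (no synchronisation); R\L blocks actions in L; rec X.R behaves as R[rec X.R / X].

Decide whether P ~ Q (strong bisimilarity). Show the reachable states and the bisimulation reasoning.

YES

LTS(P): 5 reachable states
  s0 = 0 | 0 + a.0 + b.0 | (0 + 0) + a.b.(0 + 0 + 0) :: —a→ s1, —a→ s2, —b→ s3
  s1 = 0 :: ∅
  s2 = b.(0 + 0 + 0) :: —b→ s4
  s3 = 0 | (0 + 0) :: ∅
  s4 = 0 + 0 + 0 :: ∅
LTS(Q): 5 reachable states
  t0 = 0 | 0 + a.0 + b.0 | (0 + 0) + a.b.(0 + 0) :: —a→ t1, —a→ t2, —b→ t3
  t1 = 0 :: ∅
  t2 = b.(0 + 0) :: —b→ t4
  t3 = 0 | (0 + 0) :: ∅
  t4 = 0 + 0 :: ∅
Partition-refinement fixed point:
  B0 = {s0, t0}
  B1 = {s1, s3, s4, t1, t3, t4}
  B2 = {s2, t2}
s0 ∈ B0, t0 ∈ B0 → same block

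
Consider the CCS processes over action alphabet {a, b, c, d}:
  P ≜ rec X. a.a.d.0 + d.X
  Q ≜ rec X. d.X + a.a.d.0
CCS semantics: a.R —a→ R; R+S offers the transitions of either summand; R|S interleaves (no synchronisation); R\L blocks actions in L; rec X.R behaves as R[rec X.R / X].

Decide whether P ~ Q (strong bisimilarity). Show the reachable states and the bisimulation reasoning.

LTS(P): 4 reachable states
  p0 = rec X. a.a.d.0 + d.X has moves —a→ p1, —d→ p0
  p1 = a.d.0 has moves —a→ p2
  p2 = d.0 has moves —d→ p3
  p3 = 0 has moves ∅
LTS(Q): 4 reachable states
  q0 = rec X. d.X + a.a.d.0 has moves —a→ q1, —d→ q0
  q1 = a.d.0 has moves —a→ q2
  q2 = d.0 has moves —d→ q3
  q3 = 0 has moves ∅
Coarsest stable partition (strong bisimilarity classes):
  B0 = {p0, q0}
  B1 = {p1, q1}
  B2 = {p2, q2}
  B3 = {p3, q3}
p0 ∈ B0, q0 ∈ B0 → same block

P ~ Q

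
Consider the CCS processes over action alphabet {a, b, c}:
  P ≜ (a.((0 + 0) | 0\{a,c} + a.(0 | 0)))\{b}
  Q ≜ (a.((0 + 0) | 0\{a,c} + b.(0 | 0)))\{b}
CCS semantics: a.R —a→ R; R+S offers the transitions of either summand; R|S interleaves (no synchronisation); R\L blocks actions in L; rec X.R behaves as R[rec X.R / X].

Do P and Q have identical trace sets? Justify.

LTS(P): 3 reachable states
  u0 = (a.((0 + 0) | 0\{a,c} + a.(0 | 0)))\{b} → —a→ u1
  u1 = ((0 + 0) | 0\{a,c} + a.(0 | 0))\{b} → —a→ u2
  u2 = (0 | 0)\{b} → ·
LTS(Q): 2 reachable states
  v0 = (a.((0 + 0) | 0\{a,c} + b.(0 | 0)))\{b} → —a→ v1
  v1 = ((0 + 0) | 0\{a,c} + b.(0 | 0))\{b} → ·
Trace ⟨aa⟩ through P, begin at {u0}:
  after a @ step 1: {u1}
  after a @ step 2: {u2}
  — P admits the full trace.
Trace ⟨aa⟩ through Q, begin at {v0}:
  after a @ step 1: {v1}
  after a @ step 2: ∅  — Q cannot continue

NO — witness ⟨aa⟩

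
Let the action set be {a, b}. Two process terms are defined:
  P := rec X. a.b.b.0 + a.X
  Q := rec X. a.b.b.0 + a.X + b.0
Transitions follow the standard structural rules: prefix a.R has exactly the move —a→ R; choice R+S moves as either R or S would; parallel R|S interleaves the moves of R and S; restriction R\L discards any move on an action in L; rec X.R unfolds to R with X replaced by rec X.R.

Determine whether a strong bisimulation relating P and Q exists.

LTS(P): 4 reachable states
  s0 = rec X. a.b.b.0 + a.X | —a→ s0, —a→ s1
  s1 = b.b.0 | —b→ s2
  s2 = b.0 | —b→ s3
  s3 = 0 | (no moves)
LTS(Q): 4 reachable states
  t0 = rec X. a.b.b.0 + a.X + b.0 | —a→ t0, —a→ t1, —b→ t2
  t1 = b.b.0 | —b→ t3
  t2 = 0 | (no moves)
  t3 = b.0 | —b→ t2
Coarsest stable partition (strong bisimilarity classes):
  B0 = {s0}
  B1 = {s1, t1}
  B2 = {s2, t3}
  B3 = {s3, t2}
  B4 = {t0}
s0 ∈ B0, t0 ∈ B4 → different blocks

not bisimilar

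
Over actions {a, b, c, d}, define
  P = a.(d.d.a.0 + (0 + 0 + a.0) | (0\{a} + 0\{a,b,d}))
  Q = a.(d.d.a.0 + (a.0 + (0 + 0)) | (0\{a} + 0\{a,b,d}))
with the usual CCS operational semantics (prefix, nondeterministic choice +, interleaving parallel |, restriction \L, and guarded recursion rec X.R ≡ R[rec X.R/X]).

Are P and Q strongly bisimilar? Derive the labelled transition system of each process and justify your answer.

YES

LTS(P): 6 reachable states
  s0 = a.(d.d.a.0 + (0 + 0 + a.0) | (0\{a} + 0\{a,b,d})) ⊢ —a→ s1
  s1 = d.d.a.0 + (0 + 0 + a.0) | (0\{a} + 0\{a,b,d}) ⊢ —a→ s2, —d→ s3
  s2 = 0 | (0\{a} + 0\{a,b,d}) ⊢ stopped
  s3 = d.a.0 ⊢ —d→ s4
  s4 = a.0 ⊢ —a→ s5
  s5 = 0 ⊢ stopped
LTS(Q): 6 reachable states
  t0 = a.(d.d.a.0 + (a.0 + (0 + 0)) | (0\{a} + 0\{a,b,d})) ⊢ —a→ t1
  t1 = d.d.a.0 + (a.0 + (0 + 0)) | (0\{a} + 0\{a,b,d}) ⊢ —a→ t2, —d→ t3
  t2 = 0 | (0\{a} + 0\{a,b,d}) ⊢ stopped
  t3 = d.a.0 ⊢ —d→ t4
  t4 = a.0 ⊢ —a→ t5
  t5 = 0 ⊢ stopped
Partition-refinement fixed point:
  B0 = {s0, t0}
  B1 = {s1, t1}
  B2 = {s3, t3}
  B3 = {s4, t4}
  B4 = {s2, s5, t2, t5}
s0 ∈ B0, t0 ∈ B0 → same block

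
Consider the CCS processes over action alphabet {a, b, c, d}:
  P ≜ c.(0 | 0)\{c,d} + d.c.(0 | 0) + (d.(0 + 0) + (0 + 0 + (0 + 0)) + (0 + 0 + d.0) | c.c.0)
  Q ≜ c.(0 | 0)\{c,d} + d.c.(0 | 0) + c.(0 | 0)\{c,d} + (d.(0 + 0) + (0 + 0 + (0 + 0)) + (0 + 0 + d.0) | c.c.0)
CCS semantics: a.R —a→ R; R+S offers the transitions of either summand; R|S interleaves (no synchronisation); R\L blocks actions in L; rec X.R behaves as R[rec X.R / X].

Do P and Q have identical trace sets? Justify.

traces(P) = traces(Q)

P's transition system — 9 states:
  m0 = c.(0 | 0)\{c,d} + d.c.(0 | 0) + (d.(0 + 0) + (0 + 0 + (0 + 0)) + (0 + 0 + d.0) | c.c.0) has moves -c-> m1, -c-> m2, -d-> m3, -d-> m4, -d-> m5
  m1 = (0 + 0 + d.0) | c.0 has moves -c-> m6, -d-> m7
  m2 = (0 | 0)\{c,d} has moves stopped
  m3 = 0 + 0 has moves stopped
  m4 = 0 | c.c.0 has moves -c-> m7
  m5 = c.(0 | 0) has moves -c-> m8
  m6 = (0 + 0 + d.0) | 0 has moves -d-> m8
  m7 = 0 | c.0 has moves -c-> m8
  m8 = 0 | 0 has moves stopped
Q's transition system — 9 states:
  n0 = c.(0 | 0)\{c,d} + d.c.(0 | 0) + c.(0 | 0)\{c,d} + (d.(0 + 0) + (0 + 0 + (0 + 0)) + (0 + 0 + d.0) | c.c.0) has moves -c-> n1, -c-> n2, -d-> n3, -d-> n4, -d-> n5
  n1 = (0 + 0 + d.0) | c.0 has moves -c-> n6, -d-> n7
  n2 = (0 | 0)\{c,d} has moves stopped
  n3 = 0 + 0 has moves stopped
  n4 = 0 | c.c.0 has moves -c-> n7
  n5 = c.(0 | 0) has moves -c-> n8
  n6 = (0 + 0 + d.0) | 0 has moves -d-> n8
  n7 = 0 | c.0 has moves -c-> n8
  n8 = 0 | 0 has moves stopped
Bisimilarity quotient blocks:
  B0 = {m0, n0}
  B1 = {m1, n1}
  B2 = {m5, m7, n5, n7}
  B3 = {m2, m3, m8, n2, n3, n8}
  B4 = {m6, n6}
  B5 = {m4, n4}
m0 ∈ B0, n0 ∈ B0 → same block
Bisimilar ⇒ trace-equivalent.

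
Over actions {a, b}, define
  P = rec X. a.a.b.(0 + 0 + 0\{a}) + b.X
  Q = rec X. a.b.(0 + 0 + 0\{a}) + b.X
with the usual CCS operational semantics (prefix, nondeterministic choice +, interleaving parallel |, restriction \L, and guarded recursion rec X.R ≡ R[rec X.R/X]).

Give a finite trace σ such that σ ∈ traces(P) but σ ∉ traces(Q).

aa

LTS(P): 4 reachable states
  m0 = rec X. a.a.b.(0 + 0 + 0\{a}) + b.X :: —a→ m1, —b→ m0
  m1 = a.b.(0 + 0 + 0\{a}) :: —a→ m2
  m2 = b.(0 + 0 + 0\{a}) :: —b→ m3
  m3 = 0 + 0 + 0\{a} :: deadlocked
LTS(Q): 3 reachable states
  n0 = rec X. a.b.(0 + 0 + 0\{a}) + b.X :: —a→ n1, —b→ n0
  n1 = b.(0 + 0 + 0\{a}) :: —b→ n2
  n2 = 0 + 0 + 0\{a} :: deadlocked
Trace ⟨aa⟩ through P, begin at {m0}:
  step 1 (a): {m1}
  step 2 (a): {m2}
  P completes σ.
Trace ⟨aa⟩ through Q, begin at {n0}:
  step 1 (a): {n1}
  step 2 (a): ∅ (Q stuck)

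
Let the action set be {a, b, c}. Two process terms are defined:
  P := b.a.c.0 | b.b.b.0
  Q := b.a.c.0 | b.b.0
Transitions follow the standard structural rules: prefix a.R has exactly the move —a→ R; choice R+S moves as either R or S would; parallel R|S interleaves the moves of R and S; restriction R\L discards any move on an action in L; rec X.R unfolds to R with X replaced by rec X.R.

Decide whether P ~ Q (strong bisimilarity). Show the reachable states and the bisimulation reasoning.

P ≁ Q

Reachable graph of P (16 states):
  p0 = b.a.c.0 | b.b.b.0 ⊢ =b=> p1, =b=> p2
  p1 = a.c.0 | b.b.b.0 ⊢ =a=> p3, =b=> p4
  p2 = b.a.c.0 | b.b.0 ⊢ =b=> p4, =b=> p5
  p3 = c.0 | b.b.b.0 ⊢ =b=> p6, =c=> p7
  p4 = a.c.0 | b.b.0 ⊢ =a=> p6, =b=> p8
  p5 = b.a.c.0 | b.0 ⊢ =b=> p8, =b=> p9
  p6 = c.0 | b.b.0 ⊢ =b=> p10, =c=> p11
  p7 = 0 | b.b.b.0 ⊢ =b=> p11
  p8 = a.c.0 | b.0 ⊢ =a=> p10, =b=> p12
  p9 = b.a.c.0 | 0 ⊢ =b=> p12
  p10 = c.0 | b.0 ⊢ =b=> p13, =c=> p14
  p11 = 0 | b.b.0 ⊢ =b=> p14
  p12 = a.c.0 | 0 ⊢ =a=> p13
  p13 = c.0 | 0 ⊢ =c=> p15
  p14 = 0 | b.0 ⊢ =b=> p15
  p15 = 0 | 0 ⊢ ∅
Reachable graph of Q (12 states):
  q0 = b.a.c.0 | b.b.0 ⊢ =b=> q1, =b=> q2
  q1 = a.c.0 | b.b.0 ⊢ =a=> q3, =b=> q4
  q2 = b.a.c.0 | b.0 ⊢ =b=> q4, =b=> q5
  q3 = c.0 | b.b.0 ⊢ =b=> q6, =c=> q7
  q4 = a.c.0 | b.0 ⊢ =a=> q6, =b=> q8
  q5 = b.a.c.0 | 0 ⊢ =b=> q8
  q6 = c.0 | b.0 ⊢ =b=> q9, =c=> q10
  q7 = 0 | b.b.0 ⊢ =b=> q10
  q8 = a.c.0 | 0 ⊢ =a=> q9
  q9 = c.0 | 0 ⊢ =c=> q11
  q10 = 0 | b.0 ⊢ =b=> q11
  q11 = 0 | 0 ⊢ ∅
Bisimilarity quotient blocks:
  B0 = {p0}
  B1 = {p2, q0}
  B2 = {p5, q2}
  B3 = {p9, q5}
  B4 = {p12, q8}
  B5 = {p13, q9}
  B6 = {p15, q11}
  B7 = {p8, q4}
  B8 = {p10, q6}
  B9 = {p14, q10}
  B10 = {p4, q1}
  B11 = {p6, q3}
  B12 = {p11, q7}
  B13 = {p1}
  B14 = {p3}
  B15 = {p7}
p0 ∈ B0, q0 ∈ B1 → different blocks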